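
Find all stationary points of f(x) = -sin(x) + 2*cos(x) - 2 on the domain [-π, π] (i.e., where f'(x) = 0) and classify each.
f'(x) = -2*sin(x) - cos(x)

Solve f'(x) = 0 on [-π, π]:
  f'(x) = 0 ⇔ -cos(x) = 2*sin(x) ⇔ tan(x) = -1/2, i.e. x = arctan(-1/2) + nπ; keep the solutions lying in [-π, π].
  ⇒ x = -atan(1/2) ≈ -0.4636, pi - atan(1/2) ≈ 2.6779

f''(x) = sin(x) - 2*cos(x)
Second-derivative test at each critical point:
  f''(-0.4636) = -2.2361 < 0 → local maximum
  f''(2.6779) = 2.2361 > 0 → local minimum

Critical points: x = -atan(1/2) ≈ -0.4636 (local maximum); x = pi - atan(1/2) ≈ 2.6779 (local minimum)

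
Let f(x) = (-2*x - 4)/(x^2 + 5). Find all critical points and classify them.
f'(x) = 2*(-x^2 + 2*x*(x + 2) - 5)/(x^2 + 5)^2

Solve f'(x) = 0:
  f'(x) = 2*(x - 1)*(x + 5)/(x^2 + 5)^2; the denominator is positive wherever f is defined, so f'(x) = 0 ⇔ 2*x^2 + 8*x - 10 = 0.
  Factor: 2*x^2 + 8*x - 10 = 2*(x - 1)*(x + 5) = 0.
  ⇒ x = -5, 1

f''(x) = 4*(-4*x^2*(x + 2) + (3*x + 2)*(x^2 + 5))/(x^2 + 5)^3
Second-derivative test at each critical point:
  f''(-5) = -1/75 < 0 → local maximum
  f''(1) = 1/3 > 0 → local minimum

Critical points: x = -5 (local maximum); x = 1 (local minimum)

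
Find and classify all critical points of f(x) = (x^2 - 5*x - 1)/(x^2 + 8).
f'(x) = (5*x^2 + 18*x - 40)/(x^4 + 16*x^2 + 64)

Solve f'(x) = 0:
  f'(x) = (5*x^2 + 18*x - 40)/(x^2 + 8)^2; the denominator is positive wherever f is defined, so f'(x) = 0 ⇔ 5*x^2 + 18*x - 40 = 0.
  5*x^2 + 18*x - 40 = 0 has no rational roots; quadratic formula: x = (-18 ± √1124)/10.
  ⇒ x = -sqrt(281)/5 - 9/5 ≈ -5.1526, -9/5 + sqrt(281)/5 ≈ 1.5526

f''(x) = 2*(-5*x^3 - 27*x^2 + 120*x + 72)/(x^6 + 24*x^4 + 192*x^2 + 512)
Second-derivative test at each critical point:
  f''(-5.1526) = -0.0281 < 0 → local maximum
  f''(1.5526) = 0.3093 > 0 → local minimum

Critical points: x = -sqrt(281)/5 - 9/5 ≈ -5.1526 (local maximum); x = -9/5 + sqrt(281)/5 ≈ 1.5526 (local minimum)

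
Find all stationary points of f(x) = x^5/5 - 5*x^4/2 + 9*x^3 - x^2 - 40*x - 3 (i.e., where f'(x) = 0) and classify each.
f'(x) = x^4 - 10*x^3 + 27*x^2 - 2*x - 40

Solve f'(x) = 0:
  Factor: x^4 - 10*x^3 + 27*x^2 - 2*x - 40 = (x - 5)*(x - 4)*(x - 2)*(x + 1) = 0.
  ⇒ x = -1, 2, 4, 5

f''(x) = 4*x^3 - 30*x^2 + 54*x - 2
Second-derivative test at each critical point:
  f''(-1) = -90 < 0 → local maximum
  f''(2) = 18 > 0 → local minimum
  f''(4) = -10 < 0 → local maximum
  f''(5) = 18 > 0 → local minimum

Critical points: x = -1 (local maximum); x = 2 (local minimum); x = 4 (local maximum); x = 5 (local minimum)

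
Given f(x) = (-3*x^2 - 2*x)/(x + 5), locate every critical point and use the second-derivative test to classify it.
f'(x) = (-3*x^2 - 30*x - 10)/(x^2 + 10*x + 25)

Solve f'(x) = 0:
  f'(x) = -(3*x^2 + 30*x + 10)/(x + 5)^2; the denominator is positive wherever f is defined, so f'(x) = 0 ⇔ -3*x^2 - 30*x - 10 = 0.
  3*x^2 + 30*x + 10 = 0 has no rational roots; quadratic formula: x = (-30 ± √780)/6.
  ⇒ x = -5 - sqrt(195)/3 ≈ -9.6547, -5 + sqrt(195)/3 ≈ -0.3453

f''(x) = -130/(x^3 + 15*x^2 + 75*x + 125)
Second-derivative test at each critical point:
  f''(-9.6547) = 1.2890 > 0 → local minimum
  f''(-0.3453) = -1.2890 < 0 → local maximum

Critical points: x = -5 - sqrt(195)/3 ≈ -9.6547 (local minimum); x = -5 + sqrt(195)/3 ≈ -0.3453 (local maximum)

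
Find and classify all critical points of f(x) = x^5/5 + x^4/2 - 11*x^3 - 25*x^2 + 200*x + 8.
f'(x) = x^4 + 2*x^3 - 33*x^2 - 50*x + 200

Solve f'(x) = 0:
  Factor: x^4 + 2*x^3 - 33*x^2 - 50*x + 200 = (x - 5)*(x - 2)*(x + 4)*(x + 5) = 0.
  ⇒ x = -5, -4, 2, 5

f''(x) = 4*x^3 + 6*x^2 - 66*x - 50
Second-derivative test at each critical point:
  f''(-5) = -70 < 0 → local maximum
  f''(-4) = 54 > 0 → local minimum
  f''(2) = -126 < 0 → local maximum
  f''(5) = 270 > 0 → local minimum

Critical points: x = -5 (local maximum); x = -4 (local minimum); x = 2 (local maximum); x = 5 (local minimum)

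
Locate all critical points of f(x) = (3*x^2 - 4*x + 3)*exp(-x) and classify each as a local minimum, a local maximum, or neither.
f'(x) = (-3*x^2 + 10*x - 7)*exp(-x)

Solve f'(x) = 0:
  f'(x) = (-3*x^2 + 10*x - 7)·exp(-x) and exp(-x) > 0 for every x, so f'(x) = 0 ⇔ -3*x^2 + 10*x - 7 = 0.
  Factor: -3*x^2 + 10*x - 7 = -(x - 1)*(3*x - 7) = 0.
  ⇒ x = 1, 7/3

f''(x) = (3*x^2 - 16*x + 17)*exp(-x)
Second-derivative test at each critical point:
  f''(1) = 1.4715 > 0 → local minimum
  f''(7/3) = -0.3879 < 0 → local maximum

Critical points: x = 1 (local minimum); x = 7/3 (local maximum)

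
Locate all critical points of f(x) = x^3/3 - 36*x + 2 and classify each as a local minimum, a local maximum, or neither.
f'(x) = x^2 - 36

Solve f'(x) = 0:
  Factor: x^2 - 36 = (x - 6)*(x + 6) = 0.
  ⇒ x = -6, 6

f''(x) = 2*x
Second-derivative test at each critical point:
  f''(-6) = -12 < 0 → local maximum
  f''(6) = 12 > 0 → local minimum

Critical points: x = -6 (local maximum); x = 6 (local minimum)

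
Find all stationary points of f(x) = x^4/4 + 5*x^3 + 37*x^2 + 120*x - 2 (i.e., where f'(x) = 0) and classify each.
f'(x) = x^3 + 15*x^2 + 74*x + 120

Solve f'(x) = 0:
  Factor: x^3 + 15*x^2 + 74*x + 120 = (x + 4)*(x + 5)*(x + 6) = 0.
  ⇒ x = -6, -5, -4

f''(x) = 3*x^2 + 30*x + 74
Second-derivative test at each critical point:
  f''(-6) = 2 > 0 → local minimum
  f''(-5) = -1 < 0 → local maximum
  f''(-4) = 2 > 0 → local minimum

Critical points: x = -6 (local minimum); x = -5 (local maximum); x = -4 (local minimum)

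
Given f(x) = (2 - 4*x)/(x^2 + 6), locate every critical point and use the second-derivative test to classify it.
f'(x) = 4*(x^2 - x - 6)/(x^4 + 12*x^2 + 36)

Solve f'(x) = 0:
  f'(x) = 4*(x - 3)*(x + 2)/(x^2 + 6)^2; the denominator is positive wherever f is defined, so f'(x) = 0 ⇔ 4*x^2 - 4*x - 24 = 0.
  Factor: 4*x^2 - 4*x - 24 = 4*(x - 3)*(x + 2) = 0.
  ⇒ x = -2, 3

f''(x) = 4*(4*x^2*(1 - 2*x) + (6*x - 1)*(x^2 + 6))/(x^2 + 6)^3
Second-derivative test at each critical point:
  f''(-2) = -1/5 < 0 → local maximum
  f''(3) = 4/45 > 0 → local minimum

Critical points: x = -2 (local maximum); x = 3 (local minimum)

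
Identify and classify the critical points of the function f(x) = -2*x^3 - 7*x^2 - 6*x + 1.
f'(x) = -6*x^2 - 14*x - 6

Solve f'(x) = 0:
  Factor: -6*x^2 - 14*x - 6 = -2*(3*x^2 + 7*x + 3); 3*x^2 + 7*x + 3 = 0 has no rational roots; quadratic formula: x = (-7 ± √13)/6.
  ⇒ x = -7/6 - sqrt(13)/6 ≈ -1.7676, -7/6 + sqrt(13)/6 ≈ -0.5657

f''(x) = -12*x - 14
Second-derivative test at each critical point:
  f''(-1.7676) = 7.2111 > 0 → local minimum
  f''(-0.5657) = -7.2111 < 0 → local maximum

Critical points: x = -7/6 - sqrt(13)/6 ≈ -1.7676 (local minimum); x = -7/6 + sqrt(13)/6 ≈ -0.5657 (local maximum)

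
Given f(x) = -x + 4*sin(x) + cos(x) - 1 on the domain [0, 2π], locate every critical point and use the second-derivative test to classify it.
f'(x) = -sin(x) + 4*cos(x) - 1

Solve f'(x) = 0 on [0, 2π]:
  f'(x) = 0 ⇔ -sin(x) + 4*cos(x) = 1. Write the left side as R·cos(x + φ) with R = √(4² + 1²) = sqrt(17), cos φ = 4*sqrt(17)/17, sin φ = sqrt(17)/17; then cos(x + φ) = sqrt(17)/17. Solve for x and keep the solutions lying in [0, 2π].
  ⇒ x = atan(15/8) ≈ 1.0808, 3*pi/2 ≈ 4.7124

f''(x) = -4*sin(x) - cos(x)
Second-derivative test at each critical point:
  f''(1.0808) = -4 < 0 → local maximum
  f''(4.7124) = 4 > 0 → local minimum

Critical points: x = atan(15/8) ≈ 1.0808 (local maximum); x = 3*pi/2 ≈ 4.7124 (local minimum)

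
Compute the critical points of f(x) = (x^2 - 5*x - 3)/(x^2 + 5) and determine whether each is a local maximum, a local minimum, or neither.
f'(x) = (5*x^2 + 16*x - 25)/(x^4 + 10*x^2 + 25)

Solve f'(x) = 0:
  f'(x) = (5*x^2 + 16*x - 25)/(x^2 + 5)^2; the denominator is positive wherever f is defined, so f'(x) = 0 ⇔ 5*x^2 + 16*x - 25 = 0.
  5*x^2 + 16*x - 25 = 0 has no rational roots; quadratic formula: x = (-16 ± √756)/10.
  ⇒ x = -3*sqrt(21)/5 - 8/5 ≈ -4.3495, -8/5 + 3*sqrt(21)/5 ≈ 1.1495

f''(x) = 2*(-5*x^3 - 24*x^2 + 75*x + 40)/(x^6 + 15*x^4 + 75*x^2 + 125)
Second-derivative test at each critical point:
  f''(-4.3495) = -0.0481 < 0 → local maximum
  f''(1.1495) = 0.6881 > 0 → local minimum

Critical points: x = -3*sqrt(21)/5 - 8/5 ≈ -4.3495 (local maximum); x = -8/5 + 3*sqrt(21)/5 ≈ 1.1495 (local minimum)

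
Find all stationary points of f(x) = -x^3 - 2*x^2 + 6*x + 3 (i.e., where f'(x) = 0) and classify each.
f'(x) = -3*x^2 - 4*x + 6

Solve f'(x) = 0:
  3*x^2 + 4*x - 6 = 0 has no rational roots; quadratic formula: x = (-4 ± √88)/6.
  ⇒ x = -sqrt(22)/3 - 2/3 ≈ -2.2301, -2/3 + sqrt(22)/3 ≈ 0.8968

f''(x) = -6*x - 4
Second-derivative test at each critical point:
  f''(-2.2301) = 9.3808 > 0 → local minimum
  f''(0.8968) = -9.3808 < 0 → local maximum

Critical points: x = -sqrt(22)/3 - 2/3 ≈ -2.2301 (local minimum); x = -2/3 + sqrt(22)/3 ≈ 0.8968 (local maximum)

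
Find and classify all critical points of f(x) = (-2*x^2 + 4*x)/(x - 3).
f'(x) = 2*(-x^2 + 6*x - 6)/(x^2 - 6*x + 9)

Solve f'(x) = 0:
  f'(x) = -2*(x^2 - 6*x + 6)/(x - 3)^2; the denominator is positive wherever f is defined, so f'(x) = 0 ⇔ -2*x^2 + 12*x - 12 = 0.
  Factor: -2*x^2 + 12*x - 12 = -2*(x^2 - 6*x + 6); x^2 - 6*x + 6 = 0 has no rational roots; quadratic formula: x = (6 ± √12)/2.
  ⇒ x = 3 - sqrt(3) ≈ 1.2679, sqrt(3) + 3 ≈ 4.7321

f''(x) = -12/(x^3 - 9*x^2 + 27*x - 27)
Second-derivative test at each critical point:
  f''(1.2679) = 2.3094 > 0 → local minimum
  f''(4.7321) = -2.3094 < 0 → local maximum

Critical points: x = 3 - sqrt(3) ≈ 1.2679 (local minimum); x = sqrt(3) + 3 ≈ 4.7321 (local maximum)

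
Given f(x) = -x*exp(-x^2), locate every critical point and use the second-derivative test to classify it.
f'(x) = (2*x^2 - 1)*exp(-x^2)

Solve f'(x) = 0:
  f'(x) = (2*x^2 - 1)·exp(-x^2) and exp(-x^2) > 0 for every x, so f'(x) = 0 ⇔ 2*x^2 - 1 = 0.
  2*x^2 - 1 = 0 has no rational roots; quadratic formula: x = (0 ± √8)/4.
  ⇒ x = -sqrt(2)/2 ≈ -0.7071, sqrt(2)/2 ≈ 0.7071

f''(x) = (-4*x^3 + 6*x)*exp(-x^2)
Second-derivative test at each critical point:
  f''(-0.7071) = -1.7155 < 0 → local maximum
  f''(0.7071) = 1.7155 > 0 → local minimum

Critical points: x = -sqrt(2)/2 ≈ -0.7071 (local maximum); x = sqrt(2)/2 ≈ 0.7071 (local minimum)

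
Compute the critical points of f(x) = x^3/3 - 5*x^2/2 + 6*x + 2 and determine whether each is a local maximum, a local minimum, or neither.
f'(x) = x^2 - 5*x + 6

Solve f'(x) = 0:
  Factor: x^2 - 5*x + 6 = (x - 3)*(x - 2) = 0.
  ⇒ x = 2, 3

f''(x) = 2*x - 5
Second-derivative test at each critical point:
  f''(2) = -1 < 0 → local maximum
  f''(3) = 1 > 0 → local minimum

Critical points: x = 2 (local maximum); x = 3 (local minimum)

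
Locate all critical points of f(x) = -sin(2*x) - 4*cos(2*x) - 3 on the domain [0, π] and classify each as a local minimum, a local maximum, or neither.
f'(x) = 8*sin(2*x) - 2*cos(2*x)

Solve f'(x) = 0 on [0, π]:
  f'(x) = 0 ⇔ -cos(2*x) = -4*sin(2*x) ⇔ tan(2*x) = 1/4, i.e. 2*x = arctan(1/4) + nπ; keep the solutions lying in [0, π].
  ⇒ x = atan(1/4)/2 ≈ 0.1225, atan(1/4)/2 + pi/2 ≈ 1.6933

f''(x) = 4*sin(2*x) + 16*cos(2*x)
Second-derivative test at each critical point:
  f''(0.1225) = 16.4924 > 0 → local minimum
  f''(1.6933) = -16.4924 < 0 → local maximum

Critical points: x = atan(1/4)/2 ≈ 0.1225 (local minimum); x = atan(1/4)/2 + pi/2 ≈ 1.6933 (local maximum)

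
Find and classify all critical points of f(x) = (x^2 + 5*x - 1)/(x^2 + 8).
f'(x) = (-5*x^2 + 18*x + 40)/(x^4 + 16*x^2 + 64)

Solve f'(x) = 0:
  f'(x) = -(5*x^2 - 18*x - 40)/(x^2 + 8)^2; the denominator is positive wherever f is defined, so f'(x) = 0 ⇔ -5*x^2 + 18*x + 40 = 0.
  5*x^2 - 18*x - 40 = 0 has no rational roots; quadratic formula: x = (18 ± √1124)/10.
  ⇒ x = 9/5 - sqrt(281)/5 ≈ -1.5526, 9/5 + sqrt(281)/5 ≈ 5.1526

f''(x) = 2*(5*x^3 - 27*x^2 - 120*x + 72)/(x^6 + 24*x^4 + 192*x^2 + 512)
Second-derivative test at each critical point:
  f''(-1.5526) = 0.3093 > 0 → local minimum
  f''(5.1526) = -0.0281 < 0 → local maximum

Critical points: x = 9/5 - sqrt(281)/5 ≈ -1.5526 (local minimum); x = 9/5 + sqrt(281)/5 ≈ 5.1526 (local maximum)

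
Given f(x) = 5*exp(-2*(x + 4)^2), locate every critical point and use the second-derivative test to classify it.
f'(x) = 20*(-x - 4)*exp(-2*(x + 4)^2)

Solve f'(x) = 0:
  f'(x) = (-20*x - 80)·exp(-2*(x + 4)^2) and exp(-2*(x + 4)^2) > 0 for every x, so f'(x) = 0 ⇔ -20*x - 80 = 0.
  Factor: -20*x - 80 = -20*(x + 4) = 0.
  ⇒ x = -4

f''(x) = 20*(4*(x + 4)^2 - 1)*exp(-2*(x + 4)^2)
Second-derivative test at each critical point:
  f''(-4) = -20 < 0 → local maximum

Critical points: x = -4 (local maximum)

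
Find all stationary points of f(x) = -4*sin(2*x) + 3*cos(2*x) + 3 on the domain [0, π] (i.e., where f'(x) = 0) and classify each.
f'(x) = -6*sin(2*x) - 8*cos(2*x)

Solve f'(x) = 0 on [0, π]:
  f'(x) = 0 ⇔ -4*cos(2*x) = 3*sin(2*x) ⇔ tan(2*x) = -4/3, i.e. 2*x = arctan(-4/3) + nπ; keep the solutions lying in [0, π].
  ⇒ x = -atan(4/3)/2 + pi/2 ≈ 1.1071, pi - atan(4/3)/2 ≈ 2.6779

f''(x) = 16*sin(2*x) - 12*cos(2*x)
Second-derivative test at each critical point:
  f''(1.1071) = 20 > 0 → local minimum
  f''(2.6779) = -20 < 0 → local maximum

Critical points: x = -atan(4/3)/2 + pi/2 ≈ 1.1071 (local minimum); x = pi - atan(4/3)/2 ≈ 2.6779 (local maximum)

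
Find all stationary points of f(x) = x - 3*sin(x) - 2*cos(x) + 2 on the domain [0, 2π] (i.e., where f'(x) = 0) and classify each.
f'(x) = 2*sin(x) - 3*cos(x) + 1

Solve f'(x) = 0 on [0, 2π]:
  f'(x) = 0 ⇔ 2*sin(x) - 3*cos(x) = -1. Write the left side as R·cos(x + φ) with R = √((-3)² + (-2)²) = sqrt(13), cos φ = -3*sqrt(13)/13, sin φ = -2*sqrt(13)/13; then cos(x + φ) = -sqrt(13)/13. Solve for x and keep the solutions lying in [0, 2π].
  ⇒ x = atan((-2 + 6*sqrt(3))/(3 + 4*sqrt(3))) ≈ 0.7018, atan((-6*sqrt(3) - 2)/(3 - 4*sqrt(3))) + pi ≈ 4.4054

f''(x) = 3*sin(x) + 2*cos(x)
Second-derivative test at each critical point:
  f''(0.7018) = 3.4641 > 0 → local minimum
  f''(4.4054) = -3.4641 < 0 → local maximum

Critical points: x = atan((-2 + 6*sqrt(3))/(3 + 4*sqrt(3))) ≈ 0.7018 (local minimum); x = atan((-6*sqrt(3) - 2)/(3 - 4*sqrt(3))) + pi ≈ 4.4054 (local maximum)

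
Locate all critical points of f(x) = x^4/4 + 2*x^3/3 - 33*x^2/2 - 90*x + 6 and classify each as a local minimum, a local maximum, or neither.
f'(x) = x^3 + 2*x^2 - 33*x - 90

Solve f'(x) = 0:
  Factor: x^3 + 2*x^2 - 33*x - 90 = (x - 6)*(x + 3)*(x + 5) = 0.
  ⇒ x = -5, -3, 6

f''(x) = 3*x^2 + 4*x - 33
Second-derivative test at each critical point:
  f''(-5) = 22 > 0 → local minimum
  f''(-3) = -18 < 0 → local maximum
  f''(6) = 99 > 0 → local minimum

Critical points: x = -5 (local minimum); x = -3 (local maximum); x = 6 (local minimum)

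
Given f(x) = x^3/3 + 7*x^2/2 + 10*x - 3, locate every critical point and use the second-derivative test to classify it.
f'(x) = x^2 + 7*x + 10

Solve f'(x) = 0:
  Factor: x^2 + 7*x + 10 = (x + 2)*(x + 5) = 0.
  ⇒ x = -5, -2

f''(x) = 2*x + 7
Second-derivative test at each critical point:
  f''(-5) = -3 < 0 → local maximum
  f''(-2) = 3 > 0 → local minimum

Critical points: x = -5 (local maximum); x = -2 (local minimum)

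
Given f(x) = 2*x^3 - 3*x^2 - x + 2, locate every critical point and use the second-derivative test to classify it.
f'(x) = 6*x^2 - 6*x - 1

Solve f'(x) = 0:
  6*x^2 - 6*x - 1 = 0 has no rational roots; quadratic formula: x = (6 ± √60)/12.
  ⇒ x = 1/2 - sqrt(15)/6 ≈ -0.1455, 1/2 + sqrt(15)/6 ≈ 1.1455

f''(x) = 12*x - 6
Second-derivative test at each critical point:
  f''(-0.1455) = -7.7460 < 0 → local maximum
  f''(1.1455) = 7.7460 > 0 → local minimum

Critical points: x = 1/2 - sqrt(15)/6 ≈ -0.1455 (local maximum); x = 1/2 + sqrt(15)/6 ≈ 1.1455 (local minimum)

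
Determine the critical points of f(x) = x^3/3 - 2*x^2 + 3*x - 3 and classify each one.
f'(x) = x^2 - 4*x + 3

Solve f'(x) = 0:
  Factor: x^2 - 4*x + 3 = (x - 3)*(x - 1) = 0.
  ⇒ x = 1, 3

f''(x) = 2*x - 4
Second-derivative test at each critical point:
  f''(1) = -2 < 0 → local maximum
  f''(3) = 2 > 0 → local minimum

Critical points: x = 1 (local maximum); x = 3 (local minimum)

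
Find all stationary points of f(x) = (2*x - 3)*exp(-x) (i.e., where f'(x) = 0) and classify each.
f'(x) = (5 - 2*x)*exp(-x)

Solve f'(x) = 0:
  f'(x) = (5 - 2*x)·exp(-x) and exp(-x) > 0 for every x, so f'(x) = 0 ⇔ 5 - 2*x = 0.
  5 - 2*x = 0.
  ⇒ x = 5/2

f''(x) = (2*x - 7)*exp(-x)
Second-derivative test at each critical point:
  f''(5/2) = -0.1642 < 0 → local maximum

Critical points: x = 5/2 (local maximum)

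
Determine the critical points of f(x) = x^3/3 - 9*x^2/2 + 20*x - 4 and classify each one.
f'(x) = x^2 - 9*x + 20

Solve f'(x) = 0:
  Factor: x^2 - 9*x + 20 = (x - 5)*(x - 4) = 0.
  ⇒ x = 4, 5

f''(x) = 2*x - 9
Second-derivative test at each critical point:
  f''(4) = -1 < 0 → local maximum
  f''(5) = 1 > 0 → local minimum

Critical points: x = 4 (local maximum); x = 5 (local minimum)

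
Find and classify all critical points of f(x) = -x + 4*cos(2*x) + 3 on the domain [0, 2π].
f'(x) = -8*sin(2*x) - 1

Solve f'(x) = 0 on [0, 2π]:
  f'(x) = 0 ⇔ sin(2*x) = -1/8, i.e. 2*x = arcsin(-1/8) + 2nπ or 2*x = π − arcsin(-1/8) + 2nπ; keep the solutions lying in [0, 2π].
  ⇒ x = asin(1/8)/2 + pi/2 ≈ 1.6335, pi - asin(1/8)/2 ≈ 3.0789, asin(1/8)/2 + 3*pi/2 ≈ 4.7751, -asin(1/8)/2 + 2*pi ≈ 6.2205

f''(x) = -16*cos(2*x)
Second-derivative test at each critical point:
  f''(1.6335) = 15.8745 > 0 → local minimum
  f''(3.0789) = -15.8745 < 0 → local maximum
  f''(4.7751) = 15.8745 > 0 → local minimum
  f''(6.2205) = -15.8745 < 0 → local maximum

Critical points: x = asin(1/8)/2 + pi/2 ≈ 1.6335 (local minimum); x = pi - asin(1/8)/2 ≈ 3.0789 (local maximum); x = asin(1/8)/2 + 3*pi/2 ≈ 4.7751 (local minimum); x = -asin(1/8)/2 + 2*pi ≈ 6.2205 (local maximum)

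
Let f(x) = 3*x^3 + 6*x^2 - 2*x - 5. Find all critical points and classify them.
f'(x) = 9*x^2 + 12*x - 2

Solve f'(x) = 0:
  9*x^2 + 12*x - 2 = 0 has no rational roots; quadratic formula: x = (-12 ± √216)/18.
  ⇒ x = -sqrt(6)/3 - 2/3 ≈ -1.4832, -2/3 + sqrt(6)/3 ≈ 0.1498

f''(x) = 18*x + 12
Second-derivative test at each critical point:
  f''(-1.4832) = -14.6969 < 0 → local maximum
  f''(0.1498) = 14.6969 > 0 → local minimum

Critical points: x = -sqrt(6)/3 - 2/3 ≈ -1.4832 (local maximum); x = -2/3 + sqrt(6)/3 ≈ 0.1498 (local minimum)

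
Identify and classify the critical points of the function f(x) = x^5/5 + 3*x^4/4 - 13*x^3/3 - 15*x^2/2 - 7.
f'(x) = x*(x^3 + 3*x^2 - 13*x - 15)

Solve f'(x) = 0:
  Factor: x^4 + 3*x^3 - 13*x^2 - 15*x = x*(x - 3)*(x + 1)*(x + 5) = 0.
  ⇒ x = -5, -1, 0, 3

f''(x) = 4*x^3 + 9*x^2 - 26*x - 15
Second-derivative test at each critical point:
  f''(-5) = -160 < 0 → local maximum
  f''(-1) = 16 > 0 → local minimum
  f''(0) = -15 < 0 → local maximum
  f''(3) = 96 > 0 → local minimum

Critical points: x = -5 (local maximum); x = -1 (local minimum); x = 0 (local maximum); x = 3 (local minimum)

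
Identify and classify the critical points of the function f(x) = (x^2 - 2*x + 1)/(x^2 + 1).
f'(x) = 2*(x^2 - 1)/(x^4 + 2*x^2 + 1)

Solve f'(x) = 0:
  f'(x) = 2*(x - 1)*(x + 1)/(x^2 + 1)^2; the denominator is positive wherever f is defined, so f'(x) = 0 ⇔ 2*x^2 - 2 = 0.
  Factor: 2*x^2 - 2 = 2*(x - 1)*(x + 1) = 0.
  ⇒ x = -1, 1

f''(x) = 4*x*(3 - x^2)/(x^6 + 3*x^4 + 3*x^2 + 1)
Second-derivative test at each critical point:
  f''(-1) = -1 < 0 → local maximum
  f''(1) = 1 > 0 → local minimum

Critical points: x = -1 (local maximum); x = 1 (local minimum)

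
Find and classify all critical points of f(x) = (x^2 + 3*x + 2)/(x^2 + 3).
f'(x) = (-3*x^2 + 2*x + 9)/(x^4 + 6*x^2 + 9)

Solve f'(x) = 0:
  f'(x) = -(3*x^2 - 2*x - 9)/(x^2 + 3)^2; the denominator is positive wherever f is defined, so f'(x) = 0 ⇔ -3*x^2 + 2*x + 9 = 0.
  3*x^2 - 2*x - 9 = 0 has no rational roots; quadratic formula: x = (2 ± √112)/6.
  ⇒ x = 1/3 - 2*sqrt(7)/3 ≈ -1.4305, 1/3 + 2*sqrt(7)/3 ≈ 2.0972

f''(x) = 6*(x^3 - x^2 - 9*x + 1)/(x^6 + 9*x^4 + 27*x^2 + 27)
Second-derivative test at each critical point:
  f''(-1.4305) = 0.4156 > 0 → local minimum
  f''(2.0972) = -0.1934 < 0 → local maximum

Critical points: x = 1/3 - 2*sqrt(7)/3 ≈ -1.4305 (local minimum); x = 1/3 + 2*sqrt(7)/3 ≈ 2.0972 (local maximum)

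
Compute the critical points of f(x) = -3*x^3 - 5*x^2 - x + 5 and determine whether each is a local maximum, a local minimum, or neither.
f'(x) = -9*x^2 - 10*x - 1

Solve f'(x) = 0:
  Factor: -9*x^2 - 10*x - 1 = -(x + 1)*(9*x + 1) = 0.
  ⇒ x = -1, -1/9

f''(x) = -18*x - 10
Second-derivative test at each critical point:
  f''(-1) = 8 > 0 → local minimum
  f''(-1/9) = -8 < 0 → local maximum

Critical points: x = -1 (local minimum); x = -1/9 (local maximum)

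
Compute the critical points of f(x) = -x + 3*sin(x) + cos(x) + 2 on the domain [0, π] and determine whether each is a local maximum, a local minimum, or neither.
f'(x) = -sin(x) + 3*cos(x) - 1

Solve f'(x) = 0 on [0, π]:
  f'(x) = 0 ⇔ -sin(x) + 3*cos(x) = 1. Write the left side as R·cos(x + φ) with R = √(3² + 1²) = sqrt(10), cos φ = 3*sqrt(10)/10, sin φ = sqrt(10)/10; then cos(x + φ) = sqrt(10)/10. Solve for x and keep the solutions lying in [0, π].
  ⇒ x = atan(4/3) ≈ 0.9273

f''(x) = -3*sin(x) - cos(x)
Second-derivative test at each critical point:
  f''(0.9273) = -3 < 0 → local maximum

Critical points: x = atan(4/3) ≈ 0.9273 (local maximum)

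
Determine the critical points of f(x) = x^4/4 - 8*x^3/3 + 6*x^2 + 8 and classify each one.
f'(x) = x*(x^2 - 8*x + 12)

Solve f'(x) = 0:
  Factor: x^3 - 8*x^2 + 12*x = x*(x - 6)*(x - 2) = 0.
  ⇒ x = 0, 2, 6

f''(x) = 3*x^2 - 16*x + 12
Second-derivative test at each critical point:
  f''(0) = 12 > 0 → local minimum
  f''(2) = -8 < 0 → local maximum
  f''(6) = 24 > 0 → local minimum

Critical points: x = 0 (local minimum); x = 2 (local maximum); x = 6 (local minimum)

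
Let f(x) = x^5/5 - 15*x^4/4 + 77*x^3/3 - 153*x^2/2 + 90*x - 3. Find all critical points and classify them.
f'(x) = x^4 - 15*x^3 + 77*x^2 - 153*x + 90

Solve f'(x) = 0:
  Factor: x^4 - 15*x^3 + 77*x^2 - 153*x + 90 = (x - 6)*(x - 5)*(x - 3)*(x - 1) = 0.
  ⇒ x = 1, 3, 5, 6

f''(x) = 4*x^3 - 45*x^2 + 154*x - 153
Second-derivative test at each critical point:
  f''(1) = -40 < 0 → local maximum
  f''(3) = 12 > 0 → local minimum
  f''(5) = -8 < 0 → local maximum
  f''(6) = 15 > 0 → local minimum

Critical points: x = 1 (local maximum); x = 3 (local minimum); x = 5 (local maximum); x = 6 (local minimum)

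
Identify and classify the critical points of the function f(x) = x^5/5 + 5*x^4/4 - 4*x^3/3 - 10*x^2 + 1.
f'(x) = x*(x^3 + 5*x^2 - 4*x - 20)

Solve f'(x) = 0:
  Factor: x^4 + 5*x^3 - 4*x^2 - 20*x = x*(x - 2)*(x + 2)*(x + 5) = 0.
  ⇒ x = -5, -2, 0, 2

f''(x) = 4*x^3 + 15*x^2 - 8*x - 20
Second-derivative test at each critical point:
  f''(-5) = -105 < 0 → local maximum
  f''(-2) = 24 > 0 → local minimum
  f''(0) = -20 < 0 → local maximum
  f''(2) = 56 > 0 → local minimum

Critical points: x = -5 (local maximum); x = -2 (local minimum); x = 0 (local maximum); x = 2 (local minimum)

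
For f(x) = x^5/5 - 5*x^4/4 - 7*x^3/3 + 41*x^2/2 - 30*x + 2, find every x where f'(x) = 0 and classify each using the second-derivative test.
f'(x) = x^4 - 5*x^3 - 7*x^2 + 41*x - 30

Solve f'(x) = 0:
  Factor: x^4 - 5*x^3 - 7*x^2 + 41*x - 30 = (x - 5)*(x - 2)*(x - 1)*(x + 3) = 0.
  ⇒ x = -3, 1, 2, 5

f''(x) = 4*x^3 - 15*x^2 - 14*x + 41
Second-derivative test at each critical point:
  f''(-3) = -160 < 0 → local maximum
  f''(1) = 16 > 0 → local minimum
  f''(2) = -15 < 0 → local maximum
  f''(5) = 96 > 0 → local minimum

Critical points: x = -3 (local maximum); x = 1 (local minimum); x = 2 (local maximum); x = 5 (local minimum)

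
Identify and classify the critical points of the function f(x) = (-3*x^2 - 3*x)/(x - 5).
f'(x) = 3*(-x^2 + 10*x + 5)/(x^2 - 10*x + 25)

Solve f'(x) = 0:
  f'(x) = -3*(x^2 - 10*x - 5)/(x - 5)^2; the denominator is positive wherever f is defined, so f'(x) = 0 ⇔ -3*x^2 + 30*x + 15 = 0.
  Factor: -3*x^2 + 30*x + 15 = -3*(x^2 - 10*x - 5); x^2 - 10*x - 5 = 0 has no rational roots; quadratic formula: x = (10 ± √120)/2.
  ⇒ x = 5 - sqrt(30) ≈ -0.4772, 5 + sqrt(30) ≈ 10.4772

f''(x) = -180/(x^3 - 15*x^2 + 75*x - 125)
Second-derivative test at each critical point:
  f''(-0.4772) = 1.0954 > 0 → local minimum
  f''(10.4772) = -1.0954 < 0 → local maximum

Critical points: x = 5 - sqrt(30) ≈ -0.4772 (local minimum); x = 5 + sqrt(30) ≈ 10.4772 (local maximum)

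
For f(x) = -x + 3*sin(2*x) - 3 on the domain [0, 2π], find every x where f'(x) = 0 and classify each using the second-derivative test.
f'(x) = 6*cos(2*x) - 1

Solve f'(x) = 0 on [0, 2π]:
  f'(x) = 0 ⇔ cos(2*x) = 1/6, i.e. 2*x = ±arccos(1/6) + 2nπ; keep the solutions lying in [0, 2π].
  ⇒ x = acos(1/6)/2 ≈ 0.7017, pi - acos(1/6)/2 ≈ 2.4399, acos(1/6)/2 + pi ≈ 3.8433, -acos(1/6)/2 + 2*pi ≈ 5.5815

f''(x) = -12*sin(2*x)
Second-derivative test at each critical point:
  f''(0.7017) = -11.8322 < 0 → local maximum
  f''(2.4399) = 11.8322 > 0 → local minimum
  f''(3.8433) = -11.8322 < 0 → local maximum
  f''(5.5815) = 11.8322 > 0 → local minimum

Critical points: x = acos(1/6)/2 ≈ 0.7017 (local maximum); x = pi - acos(1/6)/2 ≈ 2.4399 (local minimum); x = acos(1/6)/2 + pi ≈ 3.8433 (local maximum); x = -acos(1/6)/2 + 2*pi ≈ 5.5815 (local minimum)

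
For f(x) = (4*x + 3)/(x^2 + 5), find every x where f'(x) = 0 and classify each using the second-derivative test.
f'(x) = 2*(-2*x^2 - 3*x + 10)/(x^4 + 10*x^2 + 25)

Solve f'(x) = 0:
  f'(x) = -2*(2*x^2 + 3*x - 10)/(x^2 + 5)^2; the denominator is positive wherever f is defined, so f'(x) = 0 ⇔ -4*x^2 - 6*x + 20 = 0.
  Factor: -4*x^2 - 6*x + 20 = -2*(2*x^2 + 3*x - 10); 2*x^2 + 3*x - 10 = 0 has no rational roots; quadratic formula: x = (-3 ± √89)/4.
  ⇒ x = -sqrt(89)/4 - 3/4 ≈ -3.1085, -3/4 + sqrt(89)/4 ≈ 1.6085

f''(x) = 2*(4*x^2*(4*x + 3) - 3*(4*x + 1)*(x^2 + 5))/(x^2 + 5)^3
Second-derivative test at each critical point:
  f''(-3.1085) = 0.0878 > 0 → local minimum
  f''(1.6085) = -0.3278 < 0 → local maximum

Critical points: x = -sqrt(89)/4 - 3/4 ≈ -3.1085 (local minimum); x = -3/4 + sqrt(89)/4 ≈ 1.6085 (local maximum)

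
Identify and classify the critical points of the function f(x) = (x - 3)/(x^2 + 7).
f'(x) = (x^2 - 2*x*(x - 3) + 7)/(x^2 + 7)^2

Solve f'(x) = 0:
  f'(x) = -(x - 7)*(x + 1)/(x^2 + 7)^2; the denominator is positive wherever f is defined, so f'(x) = 0 ⇔ -x^2 + 6*x + 7 = 0.
  Factor: -x^2 + 6*x + 7 = -(x - 7)*(x + 1) = 0.
  ⇒ x = -1, 7

f''(x) = 2*(4*x^2*(x - 3) + 3*(1 - x)*(x^2 + 7))/(x^2 + 7)^3
Second-derivative test at each critical point:
  f''(-1) = 1/8 > 0 → local minimum
  f''(7) = -1/392 < 0 → local maximum

Critical points: x = -1 (local minimum); x = 7 (local maximum)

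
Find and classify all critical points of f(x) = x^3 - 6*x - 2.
f'(x) = 3*x^2 - 6

Solve f'(x) = 0:
  Factor: 3*x^2 - 6 = 3*(x^2 - 2); x^2 - 2 = 0 has no rational roots; quadratic formula: x = (0 ± √8)/2.
  ⇒ x = -sqrt(2) ≈ -1.4142, sqrt(2) ≈ 1.4142

f''(x) = 6*x
Second-derivative test at each critical point:
  f''(-1.4142) = -8.4853 < 0 → local maximum
  f''(1.4142) = 8.4853 > 0 → local minimum

Critical points: x = -sqrt(2) ≈ -1.4142 (local maximum); x = sqrt(2) ≈ 1.4142 (local minimum)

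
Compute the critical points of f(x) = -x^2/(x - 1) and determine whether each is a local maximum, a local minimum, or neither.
f'(x) = x*(2 - x)/(x - 1)^2

Solve f'(x) = 0:
  f'(x) = -x*(x - 2)/(x - 1)^2; the denominator is positive wherever f is defined, so f'(x) = 0 ⇔ -x^2 + 2*x = 0.
  Factor: -x^2 + 2*x = -x*(x - 2) = 0.
  ⇒ x = 0, 2

f''(x) = -2/(x^3 - 3*x^2 + 3*x - 1)
Second-derivative test at each critical point:
  f''(0) = 2 > 0 → local minimum
  f''(2) = -2 < 0 → local maximum

Critical points: x = 0 (local minimum); x = 2 (local maximum)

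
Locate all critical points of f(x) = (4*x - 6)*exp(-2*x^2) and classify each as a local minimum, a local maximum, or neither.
f'(x) = 4*(-2*x*(2*x - 3) + 1)*exp(-2*x^2)

Solve f'(x) = 0:
  f'(x) = (-16*x^2 + 24*x + 4)·exp(-2*x^2) and exp(-2*x^2) > 0 for every x, so f'(x) = 0 ⇔ -16*x^2 + 24*x + 4 = 0.
  Factor: -16*x^2 + 24*x + 4 = -4*(4*x^2 - 6*x - 1); 4*x^2 - 6*x - 1 = 0 has no rational roots; quadratic formula: x = (6 ± √52)/8.
  ⇒ x = 3/4 - sqrt(13)/4 ≈ -0.1514, 3/4 + sqrt(13)/4 ≈ 1.6514

f''(x) = 8*(4*x^2*(2*x - 3) - 6*x + 3)*exp(-2*x^2)
Second-derivative test at each critical point:
  f''(-0.1514) = 27.5521 > 0 → local minimum
  f''(1.6514) = -0.1234 < 0 → local maximum

Critical points: x = 3/4 - sqrt(13)/4 ≈ -0.1514 (local minimum); x = 3/4 + sqrt(13)/4 ≈ 1.6514 (local maximum)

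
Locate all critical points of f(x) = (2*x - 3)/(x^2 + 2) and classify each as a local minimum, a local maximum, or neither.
f'(x) = 2*(-x^2 + 3*x + 2)/(x^4 + 4*x^2 + 4)

Solve f'(x) = 0:
  f'(x) = -2*(x^2 - 3*x - 2)/(x^2 + 2)^2; the denominator is positive wherever f is defined, so f'(x) = 0 ⇔ -2*x^2 + 6*x + 4 = 0.
  Factor: -2*x^2 + 6*x + 4 = -2*(x^2 - 3*x - 2); x^2 - 3*x - 2 = 0 has no rational roots; quadratic formula: x = (3 ± √17)/2.
  ⇒ x = 3/2 - sqrt(17)/2 ≈ -0.5616, 3/2 + sqrt(17)/2 ≈ 3.5616

f''(x) = 2*(4*x^2*(2*x - 3) + 3*(1 - 2*x)*(x^2 + 2))/(x^2 + 2)^3
Second-derivative test at each critical point:
  f''(-0.5616) = 1.5382 > 0 → local minimum
  f''(3.5616) = -0.0382 < 0 → local maximum

Critical points: x = 3/2 - sqrt(17)/2 ≈ -0.5616 (local minimum); x = 3/2 + sqrt(17)/2 ≈ 3.5616 (local maximum)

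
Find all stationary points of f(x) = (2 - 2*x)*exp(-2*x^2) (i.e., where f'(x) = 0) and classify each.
f'(x) = 2*(4*x*(x - 1) - 1)*exp(-2*x^2)

Solve f'(x) = 0:
  f'(x) = (8*x^2 - 8*x - 2)·exp(-2*x^2) and exp(-2*x^2) > 0 for every x, so f'(x) = 0 ⇔ 8*x^2 - 8*x - 2 = 0.
  Factor: 8*x^2 - 8*x - 2 = 2*(4*x^2 - 4*x - 1); 4*x^2 - 4*x - 1 = 0 has no rational roots; quadratic formula: x = (4 ± √32)/8.
  ⇒ x = 1/2 - sqrt(2)/2 ≈ -0.2071, 1/2 + sqrt(2)/2 ≈ 1.2071

f''(x) = 8*(4*x^2*(1 - x) + 3*x - 1)*exp(-2*x^2)
Second-derivative test at each critical point:
  f''(-0.2071) = -10.3836 < 0 → local maximum
  f''(1.2071) = 0.6137 > 0 → local minimum

Critical points: x = 1/2 - sqrt(2)/2 ≈ -0.2071 (local maximum); x = 1/2 + sqrt(2)/2 ≈ 1.2071 (local minimum)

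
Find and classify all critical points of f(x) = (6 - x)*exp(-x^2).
f'(x) = (2*x*(x - 6) - 1)*exp(-x^2)

Solve f'(x) = 0:
  f'(x) = (2*x^2 - 12*x - 1)·exp(-x^2) and exp(-x^2) > 0 for every x, so f'(x) = 0 ⇔ 2*x^2 - 12*x - 1 = 0.
  2*x^2 - 12*x - 1 = 0 has no rational roots; quadratic formula: x = (12 ± √152)/4.
  ⇒ x = 3 - sqrt(38)/2 ≈ -0.0822, 3 + sqrt(38)/2 ≈ 6.0822

f''(x) = 2*(2*x^2*(6 - x) + 3*x - 6)*exp(-x^2)
Second-derivative test at each critical point:
  f''(-0.0822) = -12.2458 < 0 → local maximum
  f''(6.0822) = 1.059e-15 > 0 → local minimum

Critical points: x = 3 - sqrt(38)/2 ≈ -0.0822 (local maximum); x = 3 + sqrt(38)/2 ≈ 6.0822 (local minimum)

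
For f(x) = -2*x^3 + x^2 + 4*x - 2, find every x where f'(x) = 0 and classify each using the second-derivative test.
f'(x) = -6*x^2 + 2*x + 4

Solve f'(x) = 0:
  Factor: -6*x^2 + 2*x + 4 = -2*(x - 1)*(3*x + 2) = 0.
  ⇒ x = -2/3, 1

f''(x) = 2 - 12*x
Second-derivative test at each critical point:
  f''(-2/3) = 10 > 0 → local minimum
  f''(1) = -10 < 0 → local maximum

Critical points: x = -2/3 (local minimum); x = 1 (local maximum)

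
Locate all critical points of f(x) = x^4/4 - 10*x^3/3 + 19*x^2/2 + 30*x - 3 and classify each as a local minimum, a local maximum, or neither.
f'(x) = x^3 - 10*x^2 + 19*x + 30

Solve f'(x) = 0:
  Factor: x^3 - 10*x^2 + 19*x + 30 = (x - 6)*(x - 5)*(x + 1) = 0.
  ⇒ x = -1, 5, 6

f''(x) = 3*x^2 - 20*x + 19
Second-derivative test at each critical point:
  f''(-1) = 42 > 0 → local minimum
  f''(5) = -6 < 0 → local maximum
  f''(6) = 7 > 0 → local minimum

Critical points: x = -1 (local minimum); x = 5 (local maximum); x = 6 (local minimum)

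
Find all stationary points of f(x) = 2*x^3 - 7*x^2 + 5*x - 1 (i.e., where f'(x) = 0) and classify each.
f'(x) = 6*x^2 - 14*x + 5

Solve f'(x) = 0:
  6*x^2 - 14*x + 5 = 0 has no rational roots; quadratic formula: x = (14 ± √76)/12.
  ⇒ x = 7/6 - sqrt(19)/6 ≈ 0.4402, sqrt(19)/6 + 7/6 ≈ 1.8931

f''(x) = 12*x - 14
Second-derivative test at each critical point:
  f''(0.4402) = -8.7178 < 0 → local maximum
  f''(1.8931) = 8.7178 > 0 → local minimum

Critical points: x = 7/6 - sqrt(19)/6 ≈ 0.4402 (local maximum); x = sqrt(19)/6 + 7/6 ≈ 1.8931 (local minimum)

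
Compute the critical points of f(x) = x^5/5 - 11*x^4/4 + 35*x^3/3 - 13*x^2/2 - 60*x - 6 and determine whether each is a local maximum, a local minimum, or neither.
f'(x) = x^4 - 11*x^3 + 35*x^2 - 13*x - 60

Solve f'(x) = 0:
  Factor: x^4 - 11*x^3 + 35*x^2 - 13*x - 60 = (x - 5)*(x - 4)*(x - 3)*(x + 1) = 0.
  ⇒ x = -1, 3, 4, 5

f''(x) = 4*x^3 - 33*x^2 + 70*x - 13
Second-derivative test at each critical point:
  f''(-1) = -120 < 0 → local maximum
  f''(3) = 8 > 0 → local minimum
  f''(4) = -5 < 0 → local maximum
  f''(5) = 12 > 0 → local minimum

Critical points: x = -1 (local maximum); x = 3 (local minimum); x = 4 (local maximum); x = 5 (local minimum)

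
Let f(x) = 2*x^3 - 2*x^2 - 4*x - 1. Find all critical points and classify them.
f'(x) = 6*x^2 - 4*x - 4

Solve f'(x) = 0:
  Factor: 6*x^2 - 4*x - 4 = 2*(3*x^2 - 2*x - 2); 3*x^2 - 2*x - 2 = 0 has no rational roots; quadratic formula: x = (2 ± √28)/6.
  ⇒ x = 1/3 - sqrt(7)/3 ≈ -0.5486, 1/3 + sqrt(7)/3 ≈ 1.2153

f''(x) = 12*x - 4
Second-derivative test at each critical point:
  f''(-0.5486) = -10.5830 < 0 → local maximum
  f''(1.2153) = 10.5830 > 0 → local minimum

Critical points: x = 1/3 - sqrt(7)/3 ≈ -0.5486 (local maximum); x = 1/3 + sqrt(7)/3 ≈ 1.2153 (local minimum)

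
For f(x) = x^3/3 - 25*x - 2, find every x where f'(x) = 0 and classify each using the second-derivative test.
f'(x) = x^2 - 25

Solve f'(x) = 0:
  Factor: x^2 - 25 = (x - 5)*(x + 5) = 0.
  ⇒ x = -5, 5

f''(x) = 2*x
Second-derivative test at each critical point:
  f''(-5) = -10 < 0 → local maximum
  f''(5) = 10 > 0 → local minimum

Critical points: x = -5 (local maximum); x = 5 (local minimum)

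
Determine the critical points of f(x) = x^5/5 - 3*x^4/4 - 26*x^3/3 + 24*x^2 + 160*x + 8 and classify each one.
f'(x) = x^4 - 3*x^3 - 26*x^2 + 48*x + 160

Solve f'(x) = 0:
  Factor: x^4 - 3*x^3 - 26*x^2 + 48*x + 160 = (x - 5)*(x - 4)*(x + 2)*(x + 4) = 0.
  ⇒ x = -4, -2, 4, 5

f''(x) = 4*x^3 - 9*x^2 - 52*x + 48
Second-derivative test at each critical point:
  f''(-4) = -144 < 0 → local maximum
  f''(-2) = 84 > 0 → local minimum
  f''(4) = -48 < 0 → local maximum
  f''(5) = 63 > 0 → local minimum

Critical points: x = -4 (local maximum); x = -2 (local minimum); x = 4 (local maximum); x = 5 (local minimum)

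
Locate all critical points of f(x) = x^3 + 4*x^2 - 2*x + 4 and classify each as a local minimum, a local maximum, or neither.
f'(x) = 3*x^2 + 8*x - 2

Solve f'(x) = 0:
  3*x^2 + 8*x - 2 = 0 has no rational roots; quadratic formula: x = (-8 ± √88)/6.
  ⇒ x = -sqrt(22)/3 - 4/3 ≈ -2.8968, -4/3 + sqrt(22)/3 ≈ 0.2301

f''(x) = 6*x + 8
Second-derivative test at each critical point:
  f''(-2.8968) = -9.3808 < 0 → local maximum
  f''(0.2301) = 9.3808 > 0 → local minimum

Critical points: x = -sqrt(22)/3 - 4/3 ≈ -2.8968 (local maximum); x = -4/3 + sqrt(22)/3 ≈ 0.2301 (local minimum)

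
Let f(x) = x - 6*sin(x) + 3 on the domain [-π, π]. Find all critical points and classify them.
f'(x) = 1 - 6*cos(x)

Solve f'(x) = 0 on [-π, π]:
  f'(x) = 0 ⇔ cos(x) = 1/6, i.e. x = ±arccos(1/6) + 2nπ; keep the solutions lying in [-π, π].
  ⇒ x = -acos(1/6) ≈ -1.4033, acos(1/6) ≈ 1.4033

f''(x) = 6*sin(x)
Second-derivative test at each critical point:
  f''(-1.4033) = -5.9161 < 0 → local maximum
  f''(1.4033) = 5.9161 > 0 → local minimum

Critical points: x = -acos(1/6) ≈ -1.4033 (local maximum); x = acos(1/6) ≈ 1.4033 (local minimum)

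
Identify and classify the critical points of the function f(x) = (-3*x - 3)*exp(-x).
f'(x) = 3*x*exp(-x)

Solve f'(x) = 0:
  f'(x) = (3*x)·exp(-x) and exp(-x) > 0 for every x, so f'(x) = 0 ⇔ 3*x = 0.
  3*x = 0.
  ⇒ x = 0

f''(x) = 3*(1 - x)*exp(-x)
Second-derivative test at each critical point:
  f''(0) = 3 > 0 → local minimum

Critical points: x = 0 (local minimum)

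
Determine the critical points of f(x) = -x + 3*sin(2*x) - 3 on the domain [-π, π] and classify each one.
f'(x) = 6*cos(2*x) - 1

Solve f'(x) = 0 on [-π, π]:
  f'(x) = 0 ⇔ cos(2*x) = 1/6, i.e. 2*x = ±arccos(1/6) + 2nπ; keep the solutions lying in [-π, π].
  ⇒ x = -pi + acos(1/6)/2 ≈ -2.4399, -acos(1/6)/2 ≈ -0.7017, acos(1/6)/2 ≈ 0.7017, pi - acos(1/6)/2 ≈ 2.4399

f''(x) = -12*sin(2*x)
Second-derivative test at each critical point:
  f''(-2.4399) = -11.8322 < 0 → local maximum
  f''(-0.7017) = 11.8322 > 0 → local minimum
  f''(0.7017) = -11.8322 < 0 → local maximum
  f''(2.4399) = 11.8322 > 0 → local minimum

Critical points: x = -pi + acos(1/6)/2 ≈ -2.4399 (local maximum); x = -acos(1/6)/2 ≈ -0.7017 (local minimum); x = acos(1/6)/2 ≈ 0.7017 (local maximum); x = pi - acos(1/6)/2 ≈ 2.4399 (local minimum)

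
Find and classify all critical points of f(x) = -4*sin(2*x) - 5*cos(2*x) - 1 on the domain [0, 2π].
f'(x) = 10*sin(2*x) - 8*cos(2*x)

Solve f'(x) = 0 on [0, 2π]:
  f'(x) = 0 ⇔ -4*cos(2*x) = -5*sin(2*x) ⇔ tan(2*x) = 4/5, i.e. 2*x = arctan(4/5) + nπ; keep the solutions lying in [0, 2π].
  ⇒ x = atan(4/5)/2 ≈ 0.3374, atan(4/5)/2 + pi/2 ≈ 1.9082, atan(4/5)/2 + pi ≈ 3.4790, atan(4/5)/2 + 3*pi/2 ≈ 5.0498

f''(x) = 16*sin(2*x) + 20*cos(2*x)
Second-derivative test at each critical point:
  f''(0.3374) = 25.6125 > 0 → local minimum
  f''(1.9082) = -25.6125 < 0 → local maximum
  f''(3.4790) = 25.6125 > 0 → local minimum
  f''(5.0498) = -25.6125 < 0 → local maximum

Critical points: x = atan(4/5)/2 ≈ 0.3374 (local minimum); x = atan(4/5)/2 + pi/2 ≈ 1.9082 (local maximum); x = atan(4/5)/2 + pi ≈ 3.4790 (local minimum); x = atan(4/5)/2 + 3*pi/2 ≈ 5.0498 (local maximum)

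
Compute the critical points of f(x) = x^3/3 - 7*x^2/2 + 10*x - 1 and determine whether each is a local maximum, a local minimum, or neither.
f'(x) = x^2 - 7*x + 10

Solve f'(x) = 0:
  Factor: x^2 - 7*x + 10 = (x - 5)*(x - 2) = 0.
  ⇒ x = 2, 5

f''(x) = 2*x - 7
Second-derivative test at each critical point:
  f''(2) = -3 < 0 → local maximum
  f''(5) = 3 > 0 → local minimum

Critical points: x = 2 (local maximum); x = 5 (local minimum)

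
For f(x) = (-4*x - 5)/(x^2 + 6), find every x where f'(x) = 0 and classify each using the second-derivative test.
f'(x) = 2*(2*x^2 + 5*x - 12)/(x^4 + 12*x^2 + 36)

Solve f'(x) = 0:
  f'(x) = 2*(x + 4)*(2*x - 3)/(x^2 + 6)^2; the denominator is positive wherever f is defined, so f'(x) = 0 ⇔ 4*x^2 + 10*x - 24 = 0.
  Factor: 4*x^2 + 10*x - 24 = 2*(x + 4)*(2*x - 3) = 0.
  ⇒ x = -4, 3/2

f''(x) = 2*(-4*x^2*(4*x + 5) + (12*x + 5)*(x^2 + 6))/(x^2 + 6)^3
Second-derivative test at each critical point:
  f''(-4) = -1/22 < 0 → local maximum
  f''(3/2) = 32/99 > 0 → local minimum

Critical points: x = -4 (local maximum); x = 3/2 (local minimum)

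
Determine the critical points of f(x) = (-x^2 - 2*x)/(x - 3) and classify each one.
f'(x) = (-x^2 + 6*x + 6)/(x^2 - 6*x + 9)

Solve f'(x) = 0:
  f'(x) = -(x^2 - 6*x - 6)/(x - 3)^2; the denominator is positive wherever f is defined, so f'(x) = 0 ⇔ -x^2 + 6*x + 6 = 0.
  x^2 - 6*x - 6 = 0 has no rational roots; quadratic formula: x = (6 ± √60)/2.
  ⇒ x = 3 - sqrt(15) ≈ -0.8730, 3 + sqrt(15) ≈ 6.8730

f''(x) = -30/(x^3 - 9*x^2 + 27*x - 27)
Second-derivative test at each critical point:
  f''(-0.8730) = 0.5164 > 0 → local minimum
  f''(6.8730) = -0.5164 < 0 → local maximum

Critical points: x = 3 - sqrt(15) ≈ -0.8730 (local minimum); x = 3 + sqrt(15) ≈ 6.8730 (local maximum)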